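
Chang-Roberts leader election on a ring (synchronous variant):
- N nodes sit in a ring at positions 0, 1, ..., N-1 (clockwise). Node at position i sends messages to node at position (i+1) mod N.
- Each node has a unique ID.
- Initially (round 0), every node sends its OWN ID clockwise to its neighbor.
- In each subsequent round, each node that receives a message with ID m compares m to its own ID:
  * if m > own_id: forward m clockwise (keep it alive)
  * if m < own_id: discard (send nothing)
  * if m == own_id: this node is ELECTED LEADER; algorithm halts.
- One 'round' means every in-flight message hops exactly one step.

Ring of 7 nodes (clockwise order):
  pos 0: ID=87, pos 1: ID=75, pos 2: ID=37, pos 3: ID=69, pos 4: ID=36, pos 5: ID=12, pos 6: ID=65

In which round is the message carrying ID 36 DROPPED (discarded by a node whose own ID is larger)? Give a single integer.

Round 1: pos1(id75) recv 87: fwd; pos2(id37) recv 75: fwd; pos3(id69) recv 37: drop; pos4(id36) recv 69: fwd; pos5(id12) recv 36: fwd; pos6(id65) recv 12: drop; pos0(id87) recv 65: drop
Round 2: pos2(id37) recv 87: fwd; pos3(id69) recv 75: fwd; pos5(id12) recv 69: fwd; pos6(id65) recv 36: drop
Round 3: pos3(id69) recv 87: fwd; pos4(id36) recv 75: fwd; pos6(id65) recv 69: fwd
Round 4: pos4(id36) recv 87: fwd; pos5(id12) recv 75: fwd; pos0(id87) recv 69: drop
Round 5: pos5(id12) recv 87: fwd; pos6(id65) recv 75: fwd
Round 6: pos6(id65) recv 87: fwd; pos0(id87) recv 75: drop
Round 7: pos0(id87) recv 87: ELECTED
Message ID 36 originates at pos 4; dropped at pos 6 in round 2

Answer: 2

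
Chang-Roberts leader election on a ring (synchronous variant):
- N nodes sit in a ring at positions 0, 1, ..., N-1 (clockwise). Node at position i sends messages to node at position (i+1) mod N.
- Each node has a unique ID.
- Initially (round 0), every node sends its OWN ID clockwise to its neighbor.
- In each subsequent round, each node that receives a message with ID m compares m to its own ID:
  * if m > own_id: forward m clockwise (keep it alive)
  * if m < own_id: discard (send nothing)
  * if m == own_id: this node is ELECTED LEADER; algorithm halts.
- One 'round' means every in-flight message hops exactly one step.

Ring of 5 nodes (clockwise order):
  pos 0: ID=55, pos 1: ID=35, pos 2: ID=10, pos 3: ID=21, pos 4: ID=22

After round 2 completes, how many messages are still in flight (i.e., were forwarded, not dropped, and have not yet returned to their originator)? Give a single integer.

Answer: 2

Derivation:
Round 1: pos1(id35) recv 55: fwd; pos2(id10) recv 35: fwd; pos3(id21) recv 10: drop; pos4(id22) recv 21: drop; pos0(id55) recv 22: drop
Round 2: pos2(id10) recv 55: fwd; pos3(id21) recv 35: fwd
After round 2: 2 messages still in flight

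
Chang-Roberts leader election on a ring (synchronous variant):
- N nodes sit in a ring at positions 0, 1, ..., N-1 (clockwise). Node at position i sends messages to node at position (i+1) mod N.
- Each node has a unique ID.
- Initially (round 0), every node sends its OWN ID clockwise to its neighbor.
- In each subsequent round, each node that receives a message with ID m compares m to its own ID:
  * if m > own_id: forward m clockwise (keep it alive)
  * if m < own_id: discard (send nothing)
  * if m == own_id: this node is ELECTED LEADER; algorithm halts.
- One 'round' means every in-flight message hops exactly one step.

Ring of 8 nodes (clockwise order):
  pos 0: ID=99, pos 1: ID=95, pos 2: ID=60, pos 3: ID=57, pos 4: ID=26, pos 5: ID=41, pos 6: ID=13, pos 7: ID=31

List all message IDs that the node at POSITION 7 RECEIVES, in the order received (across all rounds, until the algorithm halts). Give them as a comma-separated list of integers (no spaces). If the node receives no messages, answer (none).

Round 1: pos1(id95) recv 99: fwd; pos2(id60) recv 95: fwd; pos3(id57) recv 60: fwd; pos4(id26) recv 57: fwd; pos5(id41) recv 26: drop; pos6(id13) recv 41: fwd; pos7(id31) recv 13: drop; pos0(id99) recv 31: drop
Round 2: pos2(id60) recv 99: fwd; pos3(id57) recv 95: fwd; pos4(id26) recv 60: fwd; pos5(id41) recv 57: fwd; pos7(id31) recv 41: fwd
Round 3: pos3(id57) recv 99: fwd; pos4(id26) recv 95: fwd; pos5(id41) recv 60: fwd; pos6(id13) recv 57: fwd; pos0(id99) recv 41: drop
Round 4: pos4(id26) recv 99: fwd; pos5(id41) recv 95: fwd; pos6(id13) recv 60: fwd; pos7(id31) recv 57: fwd
Round 5: pos5(id41) recv 99: fwd; pos6(id13) recv 95: fwd; pos7(id31) recv 60: fwd; pos0(id99) recv 57: drop
Round 6: pos6(id13) recv 99: fwd; pos7(id31) recv 95: fwd; pos0(id99) recv 60: drop
Round 7: pos7(id31) recv 99: fwd; pos0(id99) recv 95: drop
Round 8: pos0(id99) recv 99: ELECTED

Answer: 13,41,57,60,95,99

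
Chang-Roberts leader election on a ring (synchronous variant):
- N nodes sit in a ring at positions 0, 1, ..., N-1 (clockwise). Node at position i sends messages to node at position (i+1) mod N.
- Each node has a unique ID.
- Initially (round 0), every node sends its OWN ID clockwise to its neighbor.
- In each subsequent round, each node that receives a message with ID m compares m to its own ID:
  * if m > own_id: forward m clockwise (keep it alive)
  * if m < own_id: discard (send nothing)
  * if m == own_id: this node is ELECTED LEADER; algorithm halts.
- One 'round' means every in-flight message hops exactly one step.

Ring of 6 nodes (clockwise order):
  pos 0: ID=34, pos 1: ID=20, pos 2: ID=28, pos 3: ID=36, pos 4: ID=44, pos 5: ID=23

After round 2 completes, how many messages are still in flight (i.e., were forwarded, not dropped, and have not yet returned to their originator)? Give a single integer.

Answer: 2

Derivation:
Round 1: pos1(id20) recv 34: fwd; pos2(id28) recv 20: drop; pos3(id36) recv 28: drop; pos4(id44) recv 36: drop; pos5(id23) recv 44: fwd; pos0(id34) recv 23: drop
Round 2: pos2(id28) recv 34: fwd; pos0(id34) recv 44: fwd
After round 2: 2 messages still in flight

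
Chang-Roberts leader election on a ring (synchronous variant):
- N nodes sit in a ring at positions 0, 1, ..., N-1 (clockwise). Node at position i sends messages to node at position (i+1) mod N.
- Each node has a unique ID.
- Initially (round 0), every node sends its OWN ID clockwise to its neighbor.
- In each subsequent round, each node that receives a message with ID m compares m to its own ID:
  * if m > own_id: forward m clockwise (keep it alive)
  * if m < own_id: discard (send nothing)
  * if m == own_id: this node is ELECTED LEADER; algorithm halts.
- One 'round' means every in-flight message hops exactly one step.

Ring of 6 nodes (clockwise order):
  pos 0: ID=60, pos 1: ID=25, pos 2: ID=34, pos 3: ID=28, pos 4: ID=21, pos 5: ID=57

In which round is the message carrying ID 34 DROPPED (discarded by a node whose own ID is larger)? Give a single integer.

Round 1: pos1(id25) recv 60: fwd; pos2(id34) recv 25: drop; pos3(id28) recv 34: fwd; pos4(id21) recv 28: fwd; pos5(id57) recv 21: drop; pos0(id60) recv 57: drop
Round 2: pos2(id34) recv 60: fwd; pos4(id21) recv 34: fwd; pos5(id57) recv 28: drop
Round 3: pos3(id28) recv 60: fwd; pos5(id57) recv 34: drop
Round 4: pos4(id21) recv 60: fwd
Round 5: pos5(id57) recv 60: fwd
Round 6: pos0(id60) recv 60: ELECTED
Message ID 34 originates at pos 2; dropped at pos 5 in round 3

Answer: 3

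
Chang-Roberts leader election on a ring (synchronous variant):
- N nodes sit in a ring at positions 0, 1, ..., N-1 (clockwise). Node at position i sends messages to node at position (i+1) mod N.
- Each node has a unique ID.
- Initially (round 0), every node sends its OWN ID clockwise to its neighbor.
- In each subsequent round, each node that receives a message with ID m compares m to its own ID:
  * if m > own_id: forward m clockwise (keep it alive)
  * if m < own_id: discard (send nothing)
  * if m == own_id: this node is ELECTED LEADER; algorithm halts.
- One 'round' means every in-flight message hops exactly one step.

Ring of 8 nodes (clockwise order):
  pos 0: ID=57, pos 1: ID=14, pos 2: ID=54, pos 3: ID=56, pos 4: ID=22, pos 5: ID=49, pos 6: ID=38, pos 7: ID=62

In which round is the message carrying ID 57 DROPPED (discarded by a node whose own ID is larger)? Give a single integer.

Round 1: pos1(id14) recv 57: fwd; pos2(id54) recv 14: drop; pos3(id56) recv 54: drop; pos4(id22) recv 56: fwd; pos5(id49) recv 22: drop; pos6(id38) recv 49: fwd; pos7(id62) recv 38: drop; pos0(id57) recv 62: fwd
Round 2: pos2(id54) recv 57: fwd; pos5(id49) recv 56: fwd; pos7(id62) recv 49: drop; pos1(id14) recv 62: fwd
Round 3: pos3(id56) recv 57: fwd; pos6(id38) recv 56: fwd; pos2(id54) recv 62: fwd
Round 4: pos4(id22) recv 57: fwd; pos7(id62) recv 56: drop; pos3(id56) recv 62: fwd
Round 5: pos5(id49) recv 57: fwd; pos4(id22) recv 62: fwd
Round 6: pos6(id38) recv 57: fwd; pos5(id49) recv 62: fwd
Round 7: pos7(id62) recv 57: drop; pos6(id38) recv 62: fwd
Round 8: pos7(id62) recv 62: ELECTED
Message ID 57 originates at pos 0; dropped at pos 7 in round 7

Answer: 7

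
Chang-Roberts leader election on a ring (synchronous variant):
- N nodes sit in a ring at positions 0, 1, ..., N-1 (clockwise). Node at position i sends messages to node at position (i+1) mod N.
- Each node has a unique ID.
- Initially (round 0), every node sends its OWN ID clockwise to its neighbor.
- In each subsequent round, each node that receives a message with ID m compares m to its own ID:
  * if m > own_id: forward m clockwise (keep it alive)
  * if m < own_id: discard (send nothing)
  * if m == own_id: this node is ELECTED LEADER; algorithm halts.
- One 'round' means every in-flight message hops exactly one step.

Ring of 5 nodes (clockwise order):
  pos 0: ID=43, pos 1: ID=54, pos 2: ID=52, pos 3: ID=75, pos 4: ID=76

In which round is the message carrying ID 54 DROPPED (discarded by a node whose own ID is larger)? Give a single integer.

Round 1: pos1(id54) recv 43: drop; pos2(id52) recv 54: fwd; pos3(id75) recv 52: drop; pos4(id76) recv 75: drop; pos0(id43) recv 76: fwd
Round 2: pos3(id75) recv 54: drop; pos1(id54) recv 76: fwd
Round 3: pos2(id52) recv 76: fwd
Round 4: pos3(id75) recv 76: fwd
Round 5: pos4(id76) recv 76: ELECTED
Message ID 54 originates at pos 1; dropped at pos 3 in round 2

Answer: 2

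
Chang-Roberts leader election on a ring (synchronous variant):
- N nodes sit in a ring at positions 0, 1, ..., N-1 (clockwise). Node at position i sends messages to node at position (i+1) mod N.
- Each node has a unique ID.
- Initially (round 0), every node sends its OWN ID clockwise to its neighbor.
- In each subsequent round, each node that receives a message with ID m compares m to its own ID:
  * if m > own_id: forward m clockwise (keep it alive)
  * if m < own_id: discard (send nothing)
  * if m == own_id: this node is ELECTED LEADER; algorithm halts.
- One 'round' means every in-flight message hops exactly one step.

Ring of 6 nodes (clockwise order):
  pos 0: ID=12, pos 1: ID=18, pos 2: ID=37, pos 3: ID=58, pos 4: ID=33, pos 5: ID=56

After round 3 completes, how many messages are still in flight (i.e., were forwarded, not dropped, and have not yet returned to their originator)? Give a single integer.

Answer: 2

Derivation:
Round 1: pos1(id18) recv 12: drop; pos2(id37) recv 18: drop; pos3(id58) recv 37: drop; pos4(id33) recv 58: fwd; pos5(id56) recv 33: drop; pos0(id12) recv 56: fwd
Round 2: pos5(id56) recv 58: fwd; pos1(id18) recv 56: fwd
Round 3: pos0(id12) recv 58: fwd; pos2(id37) recv 56: fwd
After round 3: 2 messages still in flight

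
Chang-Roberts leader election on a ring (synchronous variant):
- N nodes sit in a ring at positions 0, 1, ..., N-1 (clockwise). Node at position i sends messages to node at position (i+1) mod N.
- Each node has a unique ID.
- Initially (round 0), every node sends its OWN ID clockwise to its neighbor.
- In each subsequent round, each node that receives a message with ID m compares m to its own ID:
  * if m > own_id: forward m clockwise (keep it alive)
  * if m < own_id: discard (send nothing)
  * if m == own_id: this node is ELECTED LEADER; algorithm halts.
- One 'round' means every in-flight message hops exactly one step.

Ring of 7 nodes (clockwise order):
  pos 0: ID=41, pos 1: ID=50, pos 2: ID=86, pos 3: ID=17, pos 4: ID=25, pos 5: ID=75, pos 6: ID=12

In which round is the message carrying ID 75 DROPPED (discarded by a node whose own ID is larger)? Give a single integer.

Answer: 4

Derivation:
Round 1: pos1(id50) recv 41: drop; pos2(id86) recv 50: drop; pos3(id17) recv 86: fwd; pos4(id25) recv 17: drop; pos5(id75) recv 25: drop; pos6(id12) recv 75: fwd; pos0(id41) recv 12: drop
Round 2: pos4(id25) recv 86: fwd; pos0(id41) recv 75: fwd
Round 3: pos5(id75) recv 86: fwd; pos1(id50) recv 75: fwd
Round 4: pos6(id12) recv 86: fwd; pos2(id86) recv 75: drop
Round 5: pos0(id41) recv 86: fwd
Round 6: pos1(id50) recv 86: fwd
Round 7: pos2(id86) recv 86: ELECTED
Message ID 75 originates at pos 5; dropped at pos 2 in round 4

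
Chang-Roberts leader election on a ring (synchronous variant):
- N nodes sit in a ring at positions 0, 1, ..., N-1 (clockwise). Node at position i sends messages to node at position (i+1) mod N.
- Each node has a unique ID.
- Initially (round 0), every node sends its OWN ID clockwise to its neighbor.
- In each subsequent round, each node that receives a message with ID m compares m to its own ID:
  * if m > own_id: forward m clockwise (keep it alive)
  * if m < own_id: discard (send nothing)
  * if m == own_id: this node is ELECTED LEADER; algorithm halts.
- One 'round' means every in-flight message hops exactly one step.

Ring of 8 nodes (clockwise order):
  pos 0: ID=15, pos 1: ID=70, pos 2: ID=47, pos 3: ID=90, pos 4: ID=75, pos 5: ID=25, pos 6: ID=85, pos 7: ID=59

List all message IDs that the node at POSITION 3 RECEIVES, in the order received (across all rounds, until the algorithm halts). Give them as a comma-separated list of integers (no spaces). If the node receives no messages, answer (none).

Answer: 47,70,85,90

Derivation:
Round 1: pos1(id70) recv 15: drop; pos2(id47) recv 70: fwd; pos3(id90) recv 47: drop; pos4(id75) recv 90: fwd; pos5(id25) recv 75: fwd; pos6(id85) recv 25: drop; pos7(id59) recv 85: fwd; pos0(id15) recv 59: fwd
Round 2: pos3(id90) recv 70: drop; pos5(id25) recv 90: fwd; pos6(id85) recv 75: drop; pos0(id15) recv 85: fwd; pos1(id70) recv 59: drop
Round 3: pos6(id85) recv 90: fwd; pos1(id70) recv 85: fwd
Round 4: pos7(id59) recv 90: fwd; pos2(id47) recv 85: fwd
Round 5: pos0(id15) recv 90: fwd; pos3(id90) recv 85: drop
Round 6: pos1(id70) recv 90: fwd
Round 7: pos2(id47) recv 90: fwd
Round 8: pos3(id90) recv 90: ELECTED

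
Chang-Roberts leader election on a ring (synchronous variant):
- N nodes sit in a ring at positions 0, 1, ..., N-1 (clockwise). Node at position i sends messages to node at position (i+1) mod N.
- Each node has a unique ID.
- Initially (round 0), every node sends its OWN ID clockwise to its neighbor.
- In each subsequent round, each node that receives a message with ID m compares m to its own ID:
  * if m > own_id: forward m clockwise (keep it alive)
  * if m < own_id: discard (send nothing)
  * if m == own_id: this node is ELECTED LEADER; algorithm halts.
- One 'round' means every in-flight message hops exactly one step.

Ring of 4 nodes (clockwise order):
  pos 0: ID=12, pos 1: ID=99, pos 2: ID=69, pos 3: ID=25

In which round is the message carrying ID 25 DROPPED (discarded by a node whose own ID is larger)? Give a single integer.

Answer: 2

Derivation:
Round 1: pos1(id99) recv 12: drop; pos2(id69) recv 99: fwd; pos3(id25) recv 69: fwd; pos0(id12) recv 25: fwd
Round 2: pos3(id25) recv 99: fwd; pos0(id12) recv 69: fwd; pos1(id99) recv 25: drop
Round 3: pos0(id12) recv 99: fwd; pos1(id99) recv 69: drop
Round 4: pos1(id99) recv 99: ELECTED
Message ID 25 originates at pos 3; dropped at pos 1 in round 2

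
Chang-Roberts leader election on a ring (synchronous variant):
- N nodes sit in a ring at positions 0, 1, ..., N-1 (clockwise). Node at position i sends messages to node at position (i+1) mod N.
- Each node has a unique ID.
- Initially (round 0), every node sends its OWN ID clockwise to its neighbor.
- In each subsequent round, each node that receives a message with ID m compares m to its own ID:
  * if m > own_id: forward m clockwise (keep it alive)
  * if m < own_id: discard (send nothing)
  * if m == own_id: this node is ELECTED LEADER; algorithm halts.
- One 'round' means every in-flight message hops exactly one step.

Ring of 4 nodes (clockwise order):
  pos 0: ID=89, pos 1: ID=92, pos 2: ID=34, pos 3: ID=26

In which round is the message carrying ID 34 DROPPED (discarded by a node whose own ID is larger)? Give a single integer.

Round 1: pos1(id92) recv 89: drop; pos2(id34) recv 92: fwd; pos3(id26) recv 34: fwd; pos0(id89) recv 26: drop
Round 2: pos3(id26) recv 92: fwd; pos0(id89) recv 34: drop
Round 3: pos0(id89) recv 92: fwd
Round 4: pos1(id92) recv 92: ELECTED
Message ID 34 originates at pos 2; dropped at pos 0 in round 2

Answer: 2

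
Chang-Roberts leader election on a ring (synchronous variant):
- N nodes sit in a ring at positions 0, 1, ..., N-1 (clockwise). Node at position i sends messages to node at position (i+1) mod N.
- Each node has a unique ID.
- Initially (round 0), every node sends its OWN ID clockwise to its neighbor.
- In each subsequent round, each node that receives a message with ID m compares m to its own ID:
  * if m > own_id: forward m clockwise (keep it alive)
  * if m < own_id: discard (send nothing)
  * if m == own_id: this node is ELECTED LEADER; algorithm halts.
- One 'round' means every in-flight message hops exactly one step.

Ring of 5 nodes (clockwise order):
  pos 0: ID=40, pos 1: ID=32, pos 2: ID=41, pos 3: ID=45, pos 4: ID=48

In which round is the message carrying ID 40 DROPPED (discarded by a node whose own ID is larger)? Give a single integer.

Round 1: pos1(id32) recv 40: fwd; pos2(id41) recv 32: drop; pos3(id45) recv 41: drop; pos4(id48) recv 45: drop; pos0(id40) recv 48: fwd
Round 2: pos2(id41) recv 40: drop; pos1(id32) recv 48: fwd
Round 3: pos2(id41) recv 48: fwd
Round 4: pos3(id45) recv 48: fwd
Round 5: pos4(id48) recv 48: ELECTED
Message ID 40 originates at pos 0; dropped at pos 2 in round 2

Answer: 2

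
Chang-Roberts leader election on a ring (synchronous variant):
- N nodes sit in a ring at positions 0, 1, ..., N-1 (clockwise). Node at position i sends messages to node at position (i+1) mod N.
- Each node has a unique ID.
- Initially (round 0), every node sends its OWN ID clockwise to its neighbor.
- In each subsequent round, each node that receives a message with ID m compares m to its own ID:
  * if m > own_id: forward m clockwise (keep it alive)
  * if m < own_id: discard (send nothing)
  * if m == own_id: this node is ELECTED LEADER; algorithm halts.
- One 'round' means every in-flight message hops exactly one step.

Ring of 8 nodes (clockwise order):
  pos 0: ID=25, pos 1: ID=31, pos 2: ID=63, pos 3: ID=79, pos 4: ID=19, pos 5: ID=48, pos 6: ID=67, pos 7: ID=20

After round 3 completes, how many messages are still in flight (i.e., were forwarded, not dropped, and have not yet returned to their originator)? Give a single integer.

Answer: 2

Derivation:
Round 1: pos1(id31) recv 25: drop; pos2(id63) recv 31: drop; pos3(id79) recv 63: drop; pos4(id19) recv 79: fwd; pos5(id48) recv 19: drop; pos6(id67) recv 48: drop; pos7(id20) recv 67: fwd; pos0(id25) recv 20: drop
Round 2: pos5(id48) recv 79: fwd; pos0(id25) recv 67: fwd
Round 3: pos6(id67) recv 79: fwd; pos1(id31) recv 67: fwd
After round 3: 2 messages still in flight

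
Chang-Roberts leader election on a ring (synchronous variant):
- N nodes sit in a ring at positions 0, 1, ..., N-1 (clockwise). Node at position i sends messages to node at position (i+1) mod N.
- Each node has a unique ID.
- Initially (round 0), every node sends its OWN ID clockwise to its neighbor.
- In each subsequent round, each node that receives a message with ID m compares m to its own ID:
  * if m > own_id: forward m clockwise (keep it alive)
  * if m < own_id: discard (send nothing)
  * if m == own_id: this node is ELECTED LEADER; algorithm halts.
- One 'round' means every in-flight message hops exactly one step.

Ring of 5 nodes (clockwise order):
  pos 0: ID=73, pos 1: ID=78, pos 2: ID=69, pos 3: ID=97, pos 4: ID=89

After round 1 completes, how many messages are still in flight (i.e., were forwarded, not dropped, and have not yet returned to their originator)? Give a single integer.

Answer: 3

Derivation:
Round 1: pos1(id78) recv 73: drop; pos2(id69) recv 78: fwd; pos3(id97) recv 69: drop; pos4(id89) recv 97: fwd; pos0(id73) recv 89: fwd
After round 1: 3 messages still in flight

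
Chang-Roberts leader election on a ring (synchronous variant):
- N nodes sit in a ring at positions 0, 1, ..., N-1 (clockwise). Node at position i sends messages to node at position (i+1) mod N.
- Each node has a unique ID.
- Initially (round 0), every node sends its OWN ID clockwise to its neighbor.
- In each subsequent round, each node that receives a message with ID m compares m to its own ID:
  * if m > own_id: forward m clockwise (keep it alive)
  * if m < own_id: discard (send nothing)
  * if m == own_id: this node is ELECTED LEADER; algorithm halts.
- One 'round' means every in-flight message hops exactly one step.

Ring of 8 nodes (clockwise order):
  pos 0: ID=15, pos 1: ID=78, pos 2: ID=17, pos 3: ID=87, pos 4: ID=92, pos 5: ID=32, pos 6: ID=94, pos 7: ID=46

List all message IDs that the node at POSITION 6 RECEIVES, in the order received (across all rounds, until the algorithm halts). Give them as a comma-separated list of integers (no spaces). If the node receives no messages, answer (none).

Answer: 32,92,94

Derivation:
Round 1: pos1(id78) recv 15: drop; pos2(id17) recv 78: fwd; pos3(id87) recv 17: drop; pos4(id92) recv 87: drop; pos5(id32) recv 92: fwd; pos6(id94) recv 32: drop; pos7(id46) recv 94: fwd; pos0(id15) recv 46: fwd
Round 2: pos3(id87) recv 78: drop; pos6(id94) recv 92: drop; pos0(id15) recv 94: fwd; pos1(id78) recv 46: drop
Round 3: pos1(id78) recv 94: fwd
Round 4: pos2(id17) recv 94: fwd
Round 5: pos3(id87) recv 94: fwd
Round 6: pos4(id92) recv 94: fwd
Round 7: pos5(id32) recv 94: fwd
Round 8: pos6(id94) recv 94: ELECTED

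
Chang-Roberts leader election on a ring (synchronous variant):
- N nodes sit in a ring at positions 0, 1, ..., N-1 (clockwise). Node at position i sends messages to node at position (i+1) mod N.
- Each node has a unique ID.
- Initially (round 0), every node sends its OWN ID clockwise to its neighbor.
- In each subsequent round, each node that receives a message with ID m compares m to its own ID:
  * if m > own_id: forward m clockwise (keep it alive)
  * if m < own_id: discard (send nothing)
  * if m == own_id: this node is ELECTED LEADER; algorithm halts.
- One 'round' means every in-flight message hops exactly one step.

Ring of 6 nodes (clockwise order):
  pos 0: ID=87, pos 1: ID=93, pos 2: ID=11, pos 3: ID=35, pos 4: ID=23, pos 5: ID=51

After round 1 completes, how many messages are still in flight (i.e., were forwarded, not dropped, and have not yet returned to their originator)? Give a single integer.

Answer: 2

Derivation:
Round 1: pos1(id93) recv 87: drop; pos2(id11) recv 93: fwd; pos3(id35) recv 11: drop; pos4(id23) recv 35: fwd; pos5(id51) recv 23: drop; pos0(id87) recv 51: drop
After round 1: 2 messages still in flight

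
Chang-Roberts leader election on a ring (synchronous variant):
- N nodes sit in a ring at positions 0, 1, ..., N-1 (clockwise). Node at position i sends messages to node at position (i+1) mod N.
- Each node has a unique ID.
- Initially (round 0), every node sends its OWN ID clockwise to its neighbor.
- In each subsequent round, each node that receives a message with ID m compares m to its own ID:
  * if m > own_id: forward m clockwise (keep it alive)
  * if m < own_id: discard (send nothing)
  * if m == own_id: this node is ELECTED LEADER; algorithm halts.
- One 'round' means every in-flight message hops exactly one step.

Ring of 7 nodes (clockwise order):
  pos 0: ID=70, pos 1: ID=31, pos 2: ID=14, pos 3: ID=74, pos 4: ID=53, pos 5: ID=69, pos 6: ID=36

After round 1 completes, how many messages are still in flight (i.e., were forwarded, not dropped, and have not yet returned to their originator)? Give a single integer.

Round 1: pos1(id31) recv 70: fwd; pos2(id14) recv 31: fwd; pos3(id74) recv 14: drop; pos4(id53) recv 74: fwd; pos5(id69) recv 53: drop; pos6(id36) recv 69: fwd; pos0(id70) recv 36: drop
After round 1: 4 messages still in flight

Answer: 4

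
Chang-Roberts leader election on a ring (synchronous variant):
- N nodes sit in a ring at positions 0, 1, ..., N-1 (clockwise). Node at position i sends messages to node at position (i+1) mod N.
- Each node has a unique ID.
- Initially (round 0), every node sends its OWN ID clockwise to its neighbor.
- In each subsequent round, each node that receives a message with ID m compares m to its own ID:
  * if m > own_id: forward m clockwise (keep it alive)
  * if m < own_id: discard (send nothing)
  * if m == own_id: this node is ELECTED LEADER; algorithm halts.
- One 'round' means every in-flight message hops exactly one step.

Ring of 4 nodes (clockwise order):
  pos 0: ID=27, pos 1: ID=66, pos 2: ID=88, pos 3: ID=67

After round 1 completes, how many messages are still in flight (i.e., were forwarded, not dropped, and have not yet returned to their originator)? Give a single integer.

Answer: 2

Derivation:
Round 1: pos1(id66) recv 27: drop; pos2(id88) recv 66: drop; pos3(id67) recv 88: fwd; pos0(id27) recv 67: fwd
After round 1: 2 messages still in flight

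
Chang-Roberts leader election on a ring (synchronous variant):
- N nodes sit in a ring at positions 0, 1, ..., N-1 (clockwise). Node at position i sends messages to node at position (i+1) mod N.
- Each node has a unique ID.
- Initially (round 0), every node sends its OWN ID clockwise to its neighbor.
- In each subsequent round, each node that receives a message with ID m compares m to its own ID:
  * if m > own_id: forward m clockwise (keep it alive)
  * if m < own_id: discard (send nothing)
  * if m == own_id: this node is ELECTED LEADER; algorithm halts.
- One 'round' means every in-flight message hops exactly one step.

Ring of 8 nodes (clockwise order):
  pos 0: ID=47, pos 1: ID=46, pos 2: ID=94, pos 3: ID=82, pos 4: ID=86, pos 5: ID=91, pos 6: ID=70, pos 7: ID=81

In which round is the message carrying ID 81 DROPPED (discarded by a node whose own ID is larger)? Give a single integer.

Answer: 3

Derivation:
Round 1: pos1(id46) recv 47: fwd; pos2(id94) recv 46: drop; pos3(id82) recv 94: fwd; pos4(id86) recv 82: drop; pos5(id91) recv 86: drop; pos6(id70) recv 91: fwd; pos7(id81) recv 70: drop; pos0(id47) recv 81: fwd
Round 2: pos2(id94) recv 47: drop; pos4(id86) recv 94: fwd; pos7(id81) recv 91: fwd; pos1(id46) recv 81: fwd
Round 3: pos5(id91) recv 94: fwd; pos0(id47) recv 91: fwd; pos2(id94) recv 81: drop
Round 4: pos6(id70) recv 94: fwd; pos1(id46) recv 91: fwd
Round 5: pos7(id81) recv 94: fwd; pos2(id94) recv 91: drop
Round 6: pos0(id47) recv 94: fwd
Round 7: pos1(id46) recv 94: fwd
Round 8: pos2(id94) recv 94: ELECTED
Message ID 81 originates at pos 7; dropped at pos 2 in round 3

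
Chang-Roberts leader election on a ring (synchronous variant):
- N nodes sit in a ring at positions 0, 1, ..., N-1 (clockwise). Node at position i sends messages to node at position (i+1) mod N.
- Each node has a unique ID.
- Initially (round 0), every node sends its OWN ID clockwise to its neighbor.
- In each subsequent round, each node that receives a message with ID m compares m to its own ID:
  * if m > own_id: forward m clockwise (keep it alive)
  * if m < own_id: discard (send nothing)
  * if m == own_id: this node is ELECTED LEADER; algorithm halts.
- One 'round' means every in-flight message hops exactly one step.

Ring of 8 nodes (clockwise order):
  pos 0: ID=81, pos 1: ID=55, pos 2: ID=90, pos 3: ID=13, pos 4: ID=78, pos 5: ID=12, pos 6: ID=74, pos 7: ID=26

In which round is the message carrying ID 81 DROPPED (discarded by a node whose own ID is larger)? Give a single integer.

Round 1: pos1(id55) recv 81: fwd; pos2(id90) recv 55: drop; pos3(id13) recv 90: fwd; pos4(id78) recv 13: drop; pos5(id12) recv 78: fwd; pos6(id74) recv 12: drop; pos7(id26) recv 74: fwd; pos0(id81) recv 26: drop
Round 2: pos2(id90) recv 81: drop; pos4(id78) recv 90: fwd; pos6(id74) recv 78: fwd; pos0(id81) recv 74: drop
Round 3: pos5(id12) recv 90: fwd; pos7(id26) recv 78: fwd
Round 4: pos6(id74) recv 90: fwd; pos0(id81) recv 78: drop
Round 5: pos7(id26) recv 90: fwd
Round 6: pos0(id81) recv 90: fwd
Round 7: pos1(id55) recv 90: fwd
Round 8: pos2(id90) recv 90: ELECTED
Message ID 81 originates at pos 0; dropped at pos 2 in round 2

Answer: 2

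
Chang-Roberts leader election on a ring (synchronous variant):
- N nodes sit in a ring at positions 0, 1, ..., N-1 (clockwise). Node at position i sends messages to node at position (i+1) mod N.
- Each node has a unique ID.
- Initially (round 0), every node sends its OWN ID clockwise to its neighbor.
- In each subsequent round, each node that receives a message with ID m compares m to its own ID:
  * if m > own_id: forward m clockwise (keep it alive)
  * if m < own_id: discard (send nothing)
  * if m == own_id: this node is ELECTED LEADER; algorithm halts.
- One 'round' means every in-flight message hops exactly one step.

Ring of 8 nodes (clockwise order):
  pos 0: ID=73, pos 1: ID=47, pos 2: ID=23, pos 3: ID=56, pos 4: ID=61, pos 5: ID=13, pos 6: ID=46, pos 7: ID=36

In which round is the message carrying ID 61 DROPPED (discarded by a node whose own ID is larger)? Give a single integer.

Answer: 4

Derivation:
Round 1: pos1(id47) recv 73: fwd; pos2(id23) recv 47: fwd; pos3(id56) recv 23: drop; pos4(id61) recv 56: drop; pos5(id13) recv 61: fwd; pos6(id46) recv 13: drop; pos7(id36) recv 46: fwd; pos0(id73) recv 36: drop
Round 2: pos2(id23) recv 73: fwd; pos3(id56) recv 47: drop; pos6(id46) recv 61: fwd; pos0(id73) recv 46: drop
Round 3: pos3(id56) recv 73: fwd; pos7(id36) recv 61: fwd
Round 4: pos4(id61) recv 73: fwd; pos0(id73) recv 61: drop
Round 5: pos5(id13) recv 73: fwd
Round 6: pos6(id46) recv 73: fwd
Round 7: pos7(id36) recv 73: fwd
Round 8: pos0(id73) recv 73: ELECTED
Message ID 61 originates at pos 4; dropped at pos 0 in round 4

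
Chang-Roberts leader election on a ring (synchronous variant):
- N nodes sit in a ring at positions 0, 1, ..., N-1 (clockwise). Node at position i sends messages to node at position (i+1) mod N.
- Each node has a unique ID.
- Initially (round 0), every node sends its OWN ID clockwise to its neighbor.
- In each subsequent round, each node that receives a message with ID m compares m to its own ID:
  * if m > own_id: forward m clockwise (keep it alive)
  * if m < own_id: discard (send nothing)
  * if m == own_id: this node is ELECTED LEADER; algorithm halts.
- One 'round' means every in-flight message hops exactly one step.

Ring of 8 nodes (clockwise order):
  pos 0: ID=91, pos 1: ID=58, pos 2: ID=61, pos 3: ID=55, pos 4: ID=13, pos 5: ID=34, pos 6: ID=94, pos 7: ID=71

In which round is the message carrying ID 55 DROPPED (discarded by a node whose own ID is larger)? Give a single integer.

Round 1: pos1(id58) recv 91: fwd; pos2(id61) recv 58: drop; pos3(id55) recv 61: fwd; pos4(id13) recv 55: fwd; pos5(id34) recv 13: drop; pos6(id94) recv 34: drop; pos7(id71) recv 94: fwd; pos0(id91) recv 71: drop
Round 2: pos2(id61) recv 91: fwd; pos4(id13) recv 61: fwd; pos5(id34) recv 55: fwd; pos0(id91) recv 94: fwd
Round 3: pos3(id55) recv 91: fwd; pos5(id34) recv 61: fwd; pos6(id94) recv 55: drop; pos1(id58) recv 94: fwd
Round 4: pos4(id13) recv 91: fwd; pos6(id94) recv 61: drop; pos2(id61) recv 94: fwd
Round 5: pos5(id34) recv 91: fwd; pos3(id55) recv 94: fwd
Round 6: pos6(id94) recv 91: drop; pos4(id13) recv 94: fwd
Round 7: pos5(id34) recv 94: fwd
Round 8: pos6(id94) recv 94: ELECTED
Message ID 55 originates at pos 3; dropped at pos 6 in round 3

Answer: 3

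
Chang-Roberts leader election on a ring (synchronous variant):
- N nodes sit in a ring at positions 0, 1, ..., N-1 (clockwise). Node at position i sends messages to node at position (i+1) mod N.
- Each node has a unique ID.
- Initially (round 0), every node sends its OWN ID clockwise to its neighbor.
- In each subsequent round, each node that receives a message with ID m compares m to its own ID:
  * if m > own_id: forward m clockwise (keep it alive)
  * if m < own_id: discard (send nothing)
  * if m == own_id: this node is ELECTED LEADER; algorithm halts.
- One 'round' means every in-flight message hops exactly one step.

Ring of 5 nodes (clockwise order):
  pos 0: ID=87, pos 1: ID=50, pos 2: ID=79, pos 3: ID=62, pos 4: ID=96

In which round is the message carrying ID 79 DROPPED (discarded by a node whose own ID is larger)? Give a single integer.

Answer: 2

Derivation:
Round 1: pos1(id50) recv 87: fwd; pos2(id79) recv 50: drop; pos3(id62) recv 79: fwd; pos4(id96) recv 62: drop; pos0(id87) recv 96: fwd
Round 2: pos2(id79) recv 87: fwd; pos4(id96) recv 79: drop; pos1(id50) recv 96: fwd
Round 3: pos3(id62) recv 87: fwd; pos2(id79) recv 96: fwd
Round 4: pos4(id96) recv 87: drop; pos3(id62) recv 96: fwd
Round 5: pos4(id96) recv 96: ELECTED
Message ID 79 originates at pos 2; dropped at pos 4 in round 2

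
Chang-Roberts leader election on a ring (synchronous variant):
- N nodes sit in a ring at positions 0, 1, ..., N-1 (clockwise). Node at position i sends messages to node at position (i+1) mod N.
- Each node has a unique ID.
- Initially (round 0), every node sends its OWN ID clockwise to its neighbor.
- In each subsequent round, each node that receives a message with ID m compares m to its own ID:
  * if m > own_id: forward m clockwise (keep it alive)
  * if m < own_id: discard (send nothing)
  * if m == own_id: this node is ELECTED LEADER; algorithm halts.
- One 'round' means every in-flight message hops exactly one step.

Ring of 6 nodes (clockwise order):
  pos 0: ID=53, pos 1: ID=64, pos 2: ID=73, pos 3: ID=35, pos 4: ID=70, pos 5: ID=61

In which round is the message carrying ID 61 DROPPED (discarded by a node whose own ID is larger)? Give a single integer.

Round 1: pos1(id64) recv 53: drop; pos2(id73) recv 64: drop; pos3(id35) recv 73: fwd; pos4(id70) recv 35: drop; pos5(id61) recv 70: fwd; pos0(id53) recv 61: fwd
Round 2: pos4(id70) recv 73: fwd; pos0(id53) recv 70: fwd; pos1(id64) recv 61: drop
Round 3: pos5(id61) recv 73: fwd; pos1(id64) recv 70: fwd
Round 4: pos0(id53) recv 73: fwd; pos2(id73) recv 70: drop
Round 5: pos1(id64) recv 73: fwd
Round 6: pos2(id73) recv 73: ELECTED
Message ID 61 originates at pos 5; dropped at pos 1 in round 2

Answer: 2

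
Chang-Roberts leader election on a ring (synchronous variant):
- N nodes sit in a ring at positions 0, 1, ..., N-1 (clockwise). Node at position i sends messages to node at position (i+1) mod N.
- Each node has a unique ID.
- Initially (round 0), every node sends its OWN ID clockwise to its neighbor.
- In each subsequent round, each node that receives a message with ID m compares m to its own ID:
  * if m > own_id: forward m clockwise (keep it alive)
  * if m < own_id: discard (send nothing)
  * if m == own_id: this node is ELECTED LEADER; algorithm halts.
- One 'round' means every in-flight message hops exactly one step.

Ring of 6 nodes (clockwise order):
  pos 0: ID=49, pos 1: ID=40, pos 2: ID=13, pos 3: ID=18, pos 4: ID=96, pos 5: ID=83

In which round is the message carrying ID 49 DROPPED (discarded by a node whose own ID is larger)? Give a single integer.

Answer: 4

Derivation:
Round 1: pos1(id40) recv 49: fwd; pos2(id13) recv 40: fwd; pos3(id18) recv 13: drop; pos4(id96) recv 18: drop; pos5(id83) recv 96: fwd; pos0(id49) recv 83: fwd
Round 2: pos2(id13) recv 49: fwd; pos3(id18) recv 40: fwd; pos0(id49) recv 96: fwd; pos1(id40) recv 83: fwd
Round 3: pos3(id18) recv 49: fwd; pos4(id96) recv 40: drop; pos1(id40) recv 96: fwd; pos2(id13) recv 83: fwd
Round 4: pos4(id96) recv 49: drop; pos2(id13) recv 96: fwd; pos3(id18) recv 83: fwd
Round 5: pos3(id18) recv 96: fwd; pos4(id96) recv 83: drop
Round 6: pos4(id96) recv 96: ELECTED
Message ID 49 originates at pos 0; dropped at pos 4 in round 4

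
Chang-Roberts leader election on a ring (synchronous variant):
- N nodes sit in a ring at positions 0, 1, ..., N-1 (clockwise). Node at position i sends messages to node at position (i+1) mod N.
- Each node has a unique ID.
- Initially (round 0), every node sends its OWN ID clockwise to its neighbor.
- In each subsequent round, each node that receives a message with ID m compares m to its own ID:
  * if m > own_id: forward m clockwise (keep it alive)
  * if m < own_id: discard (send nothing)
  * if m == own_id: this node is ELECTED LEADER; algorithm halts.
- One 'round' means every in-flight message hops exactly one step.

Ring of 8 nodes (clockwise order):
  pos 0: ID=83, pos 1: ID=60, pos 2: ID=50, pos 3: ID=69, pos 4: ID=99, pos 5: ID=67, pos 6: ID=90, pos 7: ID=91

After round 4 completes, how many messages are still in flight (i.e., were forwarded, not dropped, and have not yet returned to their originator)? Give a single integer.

Answer: 2

Derivation:
Round 1: pos1(id60) recv 83: fwd; pos2(id50) recv 60: fwd; pos3(id69) recv 50: drop; pos4(id99) recv 69: drop; pos5(id67) recv 99: fwd; pos6(id90) recv 67: drop; pos7(id91) recv 90: drop; pos0(id83) recv 91: fwd
Round 2: pos2(id50) recv 83: fwd; pos3(id69) recv 60: drop; pos6(id90) recv 99: fwd; pos1(id60) recv 91: fwd
Round 3: pos3(id69) recv 83: fwd; pos7(id91) recv 99: fwd; pos2(id50) recv 91: fwd
Round 4: pos4(id99) recv 83: drop; pos0(id83) recv 99: fwd; pos3(id69) recv 91: fwd
After round 4: 2 messages still in flight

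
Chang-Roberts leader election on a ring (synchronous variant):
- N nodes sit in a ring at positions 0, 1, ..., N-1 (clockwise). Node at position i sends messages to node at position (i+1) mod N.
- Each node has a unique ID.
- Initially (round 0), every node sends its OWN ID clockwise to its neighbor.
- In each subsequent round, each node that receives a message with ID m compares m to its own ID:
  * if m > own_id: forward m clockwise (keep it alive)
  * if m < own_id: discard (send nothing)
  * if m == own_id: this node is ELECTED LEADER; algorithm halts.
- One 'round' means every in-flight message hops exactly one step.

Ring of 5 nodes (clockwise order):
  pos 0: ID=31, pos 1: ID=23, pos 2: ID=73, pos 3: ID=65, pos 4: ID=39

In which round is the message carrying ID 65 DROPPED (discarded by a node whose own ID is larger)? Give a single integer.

Round 1: pos1(id23) recv 31: fwd; pos2(id73) recv 23: drop; pos3(id65) recv 73: fwd; pos4(id39) recv 65: fwd; pos0(id31) recv 39: fwd
Round 2: pos2(id73) recv 31: drop; pos4(id39) recv 73: fwd; pos0(id31) recv 65: fwd; pos1(id23) recv 39: fwd
Round 3: pos0(id31) recv 73: fwd; pos1(id23) recv 65: fwd; pos2(id73) recv 39: drop
Round 4: pos1(id23) recv 73: fwd; pos2(id73) recv 65: drop
Round 5: pos2(id73) recv 73: ELECTED
Message ID 65 originates at pos 3; dropped at pos 2 in round 4

Answer: 4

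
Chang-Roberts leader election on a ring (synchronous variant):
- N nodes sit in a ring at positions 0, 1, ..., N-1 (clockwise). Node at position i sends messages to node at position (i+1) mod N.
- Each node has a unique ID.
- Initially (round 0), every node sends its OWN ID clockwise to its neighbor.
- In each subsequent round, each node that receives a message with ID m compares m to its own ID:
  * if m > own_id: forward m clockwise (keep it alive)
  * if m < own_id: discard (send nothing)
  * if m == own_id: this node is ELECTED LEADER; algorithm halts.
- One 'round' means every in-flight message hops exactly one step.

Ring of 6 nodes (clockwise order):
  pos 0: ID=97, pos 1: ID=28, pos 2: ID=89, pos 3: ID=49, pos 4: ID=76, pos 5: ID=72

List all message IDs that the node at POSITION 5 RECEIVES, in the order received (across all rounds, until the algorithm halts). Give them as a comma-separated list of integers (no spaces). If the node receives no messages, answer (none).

Answer: 76,89,97

Derivation:
Round 1: pos1(id28) recv 97: fwd; pos2(id89) recv 28: drop; pos3(id49) recv 89: fwd; pos4(id76) recv 49: drop; pos5(id72) recv 76: fwd; pos0(id97) recv 72: drop
Round 2: pos2(id89) recv 97: fwd; pos4(id76) recv 89: fwd; pos0(id97) recv 76: drop
Round 3: pos3(id49) recv 97: fwd; pos5(id72) recv 89: fwd
Round 4: pos4(id76) recv 97: fwd; pos0(id97) recv 89: drop
Round 5: pos5(id72) recv 97: fwd
Round 6: pos0(id97) recv 97: ELECTED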